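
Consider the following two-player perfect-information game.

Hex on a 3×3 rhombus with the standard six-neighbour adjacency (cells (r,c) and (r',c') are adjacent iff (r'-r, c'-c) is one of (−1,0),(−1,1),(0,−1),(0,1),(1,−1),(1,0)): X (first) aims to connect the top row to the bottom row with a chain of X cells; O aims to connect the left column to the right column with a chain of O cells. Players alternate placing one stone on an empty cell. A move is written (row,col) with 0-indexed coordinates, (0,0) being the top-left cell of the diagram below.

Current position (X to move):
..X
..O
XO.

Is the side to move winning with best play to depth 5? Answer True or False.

X winning at [..X/..O/XO.]: True

ply 1, X at ..X/..O/XO. | (0,0)=+1→X.X/..O/XO.*; (0,1)=+1→.XX/..O/XO.; (1,0)=+1→..X/X.O/XO.; (1,1)=+1→..X/.XO/XO.; (2,2)=+1→..X/..O/XOX
ply 2, O at X.X/..O/XO. | (0,1)=-1→XOX/..O/XO.*; (1,0)=-1→X.X/O.O/XO.; (1,1)=-1→X.X/.OO/XO.; (2,2)=-1→X.X/..O/XOO
ply 3, X at XOX/..O/XO. | (1,0)=+1→XOX/X.O/XO.*; (1,1)=+1→XOX/.XO/XO.; (2,2)=+1→XOX/..O/XOX
ply 4: XOX/X.O/XO. is terminal -1 (O); from ..X/..O/XO. depth 5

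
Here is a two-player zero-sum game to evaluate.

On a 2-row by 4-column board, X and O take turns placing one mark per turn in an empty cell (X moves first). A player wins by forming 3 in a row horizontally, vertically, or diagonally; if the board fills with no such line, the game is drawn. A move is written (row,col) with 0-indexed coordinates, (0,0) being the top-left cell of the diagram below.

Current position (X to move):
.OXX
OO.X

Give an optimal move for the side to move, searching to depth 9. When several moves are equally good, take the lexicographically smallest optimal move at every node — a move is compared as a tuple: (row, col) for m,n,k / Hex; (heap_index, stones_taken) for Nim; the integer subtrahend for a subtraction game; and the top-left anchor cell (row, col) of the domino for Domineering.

p1 X@[.OXX/OO.X]: (0,0)[XOXX/OO.X]-1 (1,2)[.OXX/OOXX]+0*
p2 O@[.OXX/OOXX]: (0,0)[OOXX/OOXX]+0*
p3 X@[OOXX/OOXX] terminal +0; root [.OXX/OO.X] d9

X's best at [.OXX/OO.X]: (1,2)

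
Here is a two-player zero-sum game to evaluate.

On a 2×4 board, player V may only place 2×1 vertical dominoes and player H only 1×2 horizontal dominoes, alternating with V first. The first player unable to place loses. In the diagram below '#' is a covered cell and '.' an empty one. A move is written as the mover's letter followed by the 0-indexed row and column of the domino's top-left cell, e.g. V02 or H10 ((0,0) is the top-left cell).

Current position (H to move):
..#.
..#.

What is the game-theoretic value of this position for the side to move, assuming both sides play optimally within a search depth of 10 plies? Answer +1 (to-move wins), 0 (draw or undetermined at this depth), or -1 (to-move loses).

[..#./..#.] H move#1: H00:+1/###./..#.*, H10:+1/..#./###.
[###./..#.] V move#2: V03:-1/####/..##*
[####/..##] H move#3: H10:+1/####/####*
[####/####] end (terminal -1, V#4); searched ..#./..#. to 10

value(..#./..#., H) = +1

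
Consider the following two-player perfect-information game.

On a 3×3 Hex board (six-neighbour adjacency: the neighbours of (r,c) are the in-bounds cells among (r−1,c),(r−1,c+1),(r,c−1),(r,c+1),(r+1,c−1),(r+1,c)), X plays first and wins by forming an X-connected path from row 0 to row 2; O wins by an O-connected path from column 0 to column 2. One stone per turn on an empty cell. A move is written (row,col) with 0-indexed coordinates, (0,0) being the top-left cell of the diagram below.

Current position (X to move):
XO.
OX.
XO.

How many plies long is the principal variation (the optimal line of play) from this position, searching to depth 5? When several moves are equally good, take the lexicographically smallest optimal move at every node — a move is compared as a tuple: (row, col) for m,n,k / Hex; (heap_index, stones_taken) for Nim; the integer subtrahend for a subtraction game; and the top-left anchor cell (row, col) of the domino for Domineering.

p1 X@[XO./OX./XO.]: (0,2)[XOX/OX./XO.]+1* (1,2)[XO./OXX/XO.]-1 (2,2)[XO./OX./XOX]-1
p2 O@[XOX/OX./XO.] terminal -1; root [XO./OX./XO.] d5

PV length from [XO./OX./XO.]: 1 ply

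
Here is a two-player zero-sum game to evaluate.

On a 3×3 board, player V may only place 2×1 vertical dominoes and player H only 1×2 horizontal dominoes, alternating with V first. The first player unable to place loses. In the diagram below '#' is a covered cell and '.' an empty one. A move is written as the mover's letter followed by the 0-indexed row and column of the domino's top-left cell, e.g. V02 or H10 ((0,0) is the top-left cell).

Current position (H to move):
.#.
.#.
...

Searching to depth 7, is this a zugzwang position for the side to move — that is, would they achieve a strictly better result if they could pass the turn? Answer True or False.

zugzwang(.#./.#./..., H) = False

[.#./.#./...] H move#1: H20:-1/.#./.#./##.*, H21:-1/.#./.#./.##
[.#./.#./##.] V move#2: V00:+1/##./##./##.*, V02:+1/.##/.##/##., V12:+1/.#./.##/###
[##./##./##.] end (terminal -1, H#3); searched .#./.#./... to 7
if H skipped the turn, V would face:
~ [.#./.#./...] V move#1: V00:+1/##./##./...*, V02:+1/.##/.##/..., V10:+1/.#./##./#.., V12:+1/.#./.##/..#
~ [##./##./...] H move#2: H20:-1/##./##./##.*, H21:-1/##./##./.##
~ [##./##./##.] V move#3: V02:+1/###/###/##.*, V12:+1/##./###/###
~ [###/###/##.] end (terminal -1, H#4); searched .#./.#./... to 7
compare (H): move=-1 vs pass=-1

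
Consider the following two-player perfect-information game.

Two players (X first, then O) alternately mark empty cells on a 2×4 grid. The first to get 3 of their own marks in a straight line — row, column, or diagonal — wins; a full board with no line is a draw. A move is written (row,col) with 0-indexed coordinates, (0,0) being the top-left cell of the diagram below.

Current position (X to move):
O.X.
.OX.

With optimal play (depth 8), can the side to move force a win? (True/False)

[O.X./.OX.] X move#1: (0,1):+0/OXX./.OX.*, (0,3):+0/O.XX/.OX., (1,0):+0/O.X./XOX., (1,3):+0/O.X./.OXX
[OXX./.OX.] O move#2: (0,3):+0/OXXO/.OX.*, (1,0):-1/OXX./OOX., (1,3):-1/OXX./.OXO
[OXXO/.OX.] X move#3: (1,0):+0/OXXO/XOX.*, (1,3):+0/OXXO/.OXX
[OXXO/XOX.] O move#4: (1,3):+0/OXXO/XOXO*
[OXXO/XOXO] end (terminal +0, X#5); searched O.X./.OX. to 8

X winning at [O.X./.OX.]: False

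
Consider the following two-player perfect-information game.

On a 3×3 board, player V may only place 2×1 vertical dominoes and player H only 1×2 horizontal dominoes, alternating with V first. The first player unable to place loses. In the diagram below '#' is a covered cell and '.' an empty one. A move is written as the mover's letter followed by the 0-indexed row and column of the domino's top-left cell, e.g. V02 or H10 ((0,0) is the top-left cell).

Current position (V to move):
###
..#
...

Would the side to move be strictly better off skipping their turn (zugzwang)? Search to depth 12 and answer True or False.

zugzwang(###/..#/..., V) = False

p1 V@[###/..#/...]: V10[###/#.#/#..]-1 V11[###/.##/.#.]+1*
p2 H@[###/.##/.#.] terminal -1; root [###/..#/...] d12
suppose V passes — search the same position with H to move:
pass> p1 H@[###/..#/...]: H10[###/###/...]+1* H20[###/..#/##.]+1 H21[###/..#/.##]-1
pass> p2 V@[###/###/...] terminal -1; root [###/..#/...] d12
for V: play +1, pass -1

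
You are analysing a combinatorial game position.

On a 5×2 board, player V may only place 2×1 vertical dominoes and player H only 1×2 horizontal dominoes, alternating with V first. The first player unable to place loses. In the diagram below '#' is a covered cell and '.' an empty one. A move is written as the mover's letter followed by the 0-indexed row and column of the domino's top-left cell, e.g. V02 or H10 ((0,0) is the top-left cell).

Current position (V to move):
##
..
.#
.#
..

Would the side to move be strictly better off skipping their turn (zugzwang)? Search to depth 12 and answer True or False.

zugzwang(##/../.#/.#/.., V) = True

p1 V@[##/../.#/.#/..]: V10[##/#./##/.#/..]-1* V20[##/../##/##/..]-1 V30[##/../.#/##/#.]-1
p2 H@[##/#./##/.#/..]: H40[##/#./##/.#/##]+1*
p3 V@[##/#./##/.#/##] terminal -1; root [##/../.#/.#/..] d12
pass branch (H moves first from the same position):
  | p1 H@[##/../.#/.#/..]: H10[##/##/.#/.#/..]-1* H40[##/../.#/.#/##]-1
  | p2 V@[##/##/.#/.#/..]: V20[##/##/##/##/..]-1 V30[##/##/.#/##/#.]+1*
  | p3 H@[##/##/.#/##/#.] terminal -1; root [##/../.#/.#/..] d12
V moving scores -1; V passing scores +1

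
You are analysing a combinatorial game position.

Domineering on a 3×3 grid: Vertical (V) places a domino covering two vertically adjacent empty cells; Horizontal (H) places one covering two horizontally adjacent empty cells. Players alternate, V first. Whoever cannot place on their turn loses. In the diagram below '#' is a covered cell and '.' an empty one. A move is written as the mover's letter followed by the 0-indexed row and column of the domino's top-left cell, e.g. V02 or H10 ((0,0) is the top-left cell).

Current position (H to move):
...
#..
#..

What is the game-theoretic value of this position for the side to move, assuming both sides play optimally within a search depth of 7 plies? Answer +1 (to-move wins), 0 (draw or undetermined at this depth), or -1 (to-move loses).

ply 1, H at .../#../#.. | H00=-1→##./#../#..; H01=-1→.##/#../#..; H11=+1→.../###/#..*; H21=-1→.../#../###
ply 2: .../###/#.. is terminal -1 (V); from .../#../#.. depth 7

value(.../#../#.., H) = +1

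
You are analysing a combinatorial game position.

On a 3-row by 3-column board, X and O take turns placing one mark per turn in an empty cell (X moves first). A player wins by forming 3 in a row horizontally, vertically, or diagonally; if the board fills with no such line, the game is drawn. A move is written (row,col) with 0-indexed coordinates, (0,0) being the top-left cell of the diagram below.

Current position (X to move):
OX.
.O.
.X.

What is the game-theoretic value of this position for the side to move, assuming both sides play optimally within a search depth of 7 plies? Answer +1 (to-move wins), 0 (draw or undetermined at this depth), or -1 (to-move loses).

[OX./.O./.X.] X move#1: (0,2):-1/OXX/.O./.X.*, (1,0):-1/OX./XO./.X., (1,2):-1/OX./.OX/.X., (2,0):-1/OX./.O./XX., (2,2):-1/OX./.O./.XX
[OXX/.O./.X.] O move#2: (1,0):+1/OXX/OO./.X.*, (1,2):+1/OXX/.OO/.X., (2,0):+1/OXX/.O./OX., (2,2):+1/OXX/.O./.XO
[OXX/OO./.X.] X move#3: (1,2):-1/OXX/OOX/.X.*, (2,0):-1/OXX/OO./XX., (2,2):-1/OXX/OO./.XX
[OXX/OOX/.X.] O move#4: (2,0):+1/OXX/OOX/OX.*, (2,2):+1/OXX/OOX/.XO
[OXX/OOX/OX.] end (terminal -1, X#5); searched OX./.O./.X. to 7

value(OX./.O./.X., X) = -1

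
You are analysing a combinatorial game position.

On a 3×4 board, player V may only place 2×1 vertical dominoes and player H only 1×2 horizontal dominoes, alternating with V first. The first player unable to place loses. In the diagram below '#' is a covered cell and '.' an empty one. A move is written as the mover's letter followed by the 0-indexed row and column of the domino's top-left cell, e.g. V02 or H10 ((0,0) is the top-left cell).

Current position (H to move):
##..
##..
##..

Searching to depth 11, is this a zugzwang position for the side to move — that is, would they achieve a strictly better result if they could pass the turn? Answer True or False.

[##../##../##..] H move#1: H02:-1/####/##../##.., H12:+1/##../####/##..*, H22:-1/##../##../####
[##../####/##..] end (terminal -1, V#2); searched ##../##../##.. to 11
suppose H passes — search the same position with V to move:
pass> [##../##../##..] V move#1: V02:+1/###./###./##..*, V03:+1/##.#/##.#/##.., V12:+1/##../###./###., V13:+1/##../##.#/##.#
pass> [###./###./##..] H move#2: H22:-1/###./###./####*
pass> [###./###./####] V move#3: V03:+1/####/####/####*
pass> [####/####/####] end (terminal -1, H#4); searched ##../##../##.. to 11
for H: play +1, pass -1

zugzwang(##../##../##.., H) = False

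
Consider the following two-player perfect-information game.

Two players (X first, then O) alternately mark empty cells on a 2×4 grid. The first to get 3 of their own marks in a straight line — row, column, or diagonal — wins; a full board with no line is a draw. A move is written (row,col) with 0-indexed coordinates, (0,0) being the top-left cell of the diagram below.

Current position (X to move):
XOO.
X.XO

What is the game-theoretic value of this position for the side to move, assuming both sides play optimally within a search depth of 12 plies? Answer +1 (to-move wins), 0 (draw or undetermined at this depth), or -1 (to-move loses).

value(XOO./X.XO, X) = +1

p1 X@[XOO./X.XO]: (0,3)[XOOX/X.XO]+0 (1,1)[XOO./XXXO]+1*
p2 O@[XOO./XXXO] terminal -1; root [XOO./X.XO] d12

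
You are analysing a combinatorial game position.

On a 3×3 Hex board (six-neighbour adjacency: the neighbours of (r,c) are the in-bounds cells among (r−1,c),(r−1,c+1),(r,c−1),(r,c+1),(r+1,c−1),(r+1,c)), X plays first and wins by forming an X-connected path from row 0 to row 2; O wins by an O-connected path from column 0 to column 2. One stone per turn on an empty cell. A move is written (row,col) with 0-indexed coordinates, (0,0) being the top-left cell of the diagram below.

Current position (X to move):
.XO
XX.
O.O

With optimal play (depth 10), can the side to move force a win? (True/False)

X winning at [.XO/XX./O.O]: True

ply 1, X at .XO/XX./O.O | (0,0)=-1→XXO/XX./O.O; (1,2)=-1→.XO/XXX/O.O; (2,1)=+1→.XO/XX./OXO*
ply 2: .XO/XX./OXO is terminal -1 (O); from .XO/XX./O.O depth 10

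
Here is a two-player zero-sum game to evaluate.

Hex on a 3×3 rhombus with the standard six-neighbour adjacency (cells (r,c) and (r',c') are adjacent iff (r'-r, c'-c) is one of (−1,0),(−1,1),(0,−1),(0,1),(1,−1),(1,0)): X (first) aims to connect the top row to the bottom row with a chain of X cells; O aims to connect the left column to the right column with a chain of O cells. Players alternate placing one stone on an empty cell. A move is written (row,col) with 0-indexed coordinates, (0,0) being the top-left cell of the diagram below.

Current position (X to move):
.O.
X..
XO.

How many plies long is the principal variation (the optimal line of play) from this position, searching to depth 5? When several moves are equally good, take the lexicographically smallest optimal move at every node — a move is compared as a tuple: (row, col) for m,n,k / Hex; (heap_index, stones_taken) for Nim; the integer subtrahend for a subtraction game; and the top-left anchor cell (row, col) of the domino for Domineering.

ply 1, X at .O./X../XO. | (0,0)=+1→XO./X../XO.*; (0,2)=+1→.OX/X../XO.; (1,1)=+1→.O./XX./XO.; (1,2)=+1→.O./X.X/XO.; (2,2)=+1→.O./X../XOX
ply 2: XO./X../XO. is terminal -1 (O); from .O./X../XO. depth 5

PV length from [.O./X../XO.]: 1 ply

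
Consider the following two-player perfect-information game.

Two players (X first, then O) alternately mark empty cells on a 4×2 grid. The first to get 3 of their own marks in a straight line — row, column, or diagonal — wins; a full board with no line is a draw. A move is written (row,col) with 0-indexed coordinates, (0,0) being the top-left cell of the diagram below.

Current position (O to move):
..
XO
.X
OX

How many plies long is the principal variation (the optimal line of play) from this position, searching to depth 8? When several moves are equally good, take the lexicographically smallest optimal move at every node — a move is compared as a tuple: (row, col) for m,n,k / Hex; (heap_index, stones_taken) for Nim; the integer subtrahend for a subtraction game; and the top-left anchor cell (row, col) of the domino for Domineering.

ply 1, O at ../XO/.X/OX | (0,0)=+0→O./XO/.X/OX*; (0,1)=+0→.O/XO/.X/OX; (2,0)=+0→../XO/OX/OX
ply 2, X at O./XO/.X/OX | (0,1)=+0→OX/XO/.X/OX*; (2,0)=+0→O./XO/XX/OX
ply 3, O at OX/XO/.X/OX | (2,0)=+0→OX/XO/OX/OX*
ply 4: OX/XO/OX/OX is terminal +0 (X); from ../XO/.X/OX depth 8

PV length from [../XO/.X/OX]: 3 plies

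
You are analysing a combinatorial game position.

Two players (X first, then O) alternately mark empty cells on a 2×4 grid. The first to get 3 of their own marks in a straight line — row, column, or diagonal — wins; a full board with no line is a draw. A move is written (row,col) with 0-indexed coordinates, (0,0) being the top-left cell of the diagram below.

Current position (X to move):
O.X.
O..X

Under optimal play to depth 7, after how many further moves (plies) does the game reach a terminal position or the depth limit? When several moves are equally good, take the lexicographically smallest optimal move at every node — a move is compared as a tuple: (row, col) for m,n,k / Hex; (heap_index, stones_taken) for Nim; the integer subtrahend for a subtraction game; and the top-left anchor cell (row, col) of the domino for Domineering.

p1 X@[O.X./O..X]: (0,1)[OXX./O..X]+0* (0,3)[O.XX/O..X]+0 (1,1)[O.X./OX.X]+0 (1,2)[O.X./O.XX]+0
p2 O@[OXX./O..X]: (0,3)[OXXO/O..X]+0* (1,1)[OXX./OO.X]-1 (1,2)[OXX./O.OX]-1
p3 X@[OXXO/O..X]: (1,1)[OXXO/OX.X]+0* (1,2)[OXXO/O.XX]+0
p4 O@[OXXO/OX.X]: (1,2)[OXXO/OXOX]+0*
p5 X@[OXXO/OXOX] terminal +0; root [O.X./O..X] d7

PV length from [O.X./O..X]: 4 plies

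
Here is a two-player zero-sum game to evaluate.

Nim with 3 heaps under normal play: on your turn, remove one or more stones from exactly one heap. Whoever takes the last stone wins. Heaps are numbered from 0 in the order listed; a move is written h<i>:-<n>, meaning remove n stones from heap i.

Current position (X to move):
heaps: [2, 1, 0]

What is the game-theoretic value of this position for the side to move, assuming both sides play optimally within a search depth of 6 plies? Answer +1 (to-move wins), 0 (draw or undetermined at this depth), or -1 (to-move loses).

[(2,1,0)] X move#1: h0:-1:+1/(1,1,0)*, h0:-2:-1/(0,1,0), h1:-1:-1/(2,0,0)
[(1,1,0)] O move#2: h0:-1:-1/(0,1,0)*, h1:-1:-1/(1,0,0)
[(0,1,0)] X move#3: h1:-1:+1/(0,0,0)*
[(0,0,0)] end (terminal -1, O#4); searched (2,1,0) to 6

value((2,1,0), X) = +1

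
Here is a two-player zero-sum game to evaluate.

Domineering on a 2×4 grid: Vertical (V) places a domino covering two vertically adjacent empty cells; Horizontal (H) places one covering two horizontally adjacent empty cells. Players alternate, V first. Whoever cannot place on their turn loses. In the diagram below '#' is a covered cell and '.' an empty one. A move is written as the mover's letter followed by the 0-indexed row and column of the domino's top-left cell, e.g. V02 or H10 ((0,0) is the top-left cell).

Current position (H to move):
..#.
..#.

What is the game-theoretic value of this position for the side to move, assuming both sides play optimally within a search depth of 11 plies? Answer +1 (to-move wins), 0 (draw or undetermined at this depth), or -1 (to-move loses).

value(..#./..#., H) = +1

p1 H@[..#./..#.]: H00[###./..#.]+1* H10[..#./###.]+1
p2 V@[###./..#.]: V03[####/..##]-1*
p3 H@[####/..##]: H10[####/####]+1*
p4 V@[####/####] terminal -1; root [..#./..#.] d11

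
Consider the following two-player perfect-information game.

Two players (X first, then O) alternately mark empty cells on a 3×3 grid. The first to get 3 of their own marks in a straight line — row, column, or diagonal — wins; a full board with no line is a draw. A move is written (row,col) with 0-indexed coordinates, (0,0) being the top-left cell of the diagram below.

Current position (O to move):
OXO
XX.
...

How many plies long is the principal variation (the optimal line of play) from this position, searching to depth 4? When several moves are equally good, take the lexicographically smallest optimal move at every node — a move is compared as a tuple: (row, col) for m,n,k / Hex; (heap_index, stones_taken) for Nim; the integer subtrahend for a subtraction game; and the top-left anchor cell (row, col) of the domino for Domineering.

PV length from [OXO/XX./...]: 2 plies

ply 1, O at OXO/XX./... | (1,2)=-1→OXO/XXO/...*; (2,0)=-1→OXO/XX./O..; (2,1)=-1→OXO/XX./.O.; (2,2)=-1→OXO/XX./..O
ply 2, X at OXO/XXO/... | (2,0)=-1→OXO/XXO/X..; (2,1)=+1→OXO/XXO/.X.*; (2,2)=+0→OXO/XXO/..X
ply 3: OXO/XXO/.X. is terminal -1 (O); from OXO/XX./... depth 4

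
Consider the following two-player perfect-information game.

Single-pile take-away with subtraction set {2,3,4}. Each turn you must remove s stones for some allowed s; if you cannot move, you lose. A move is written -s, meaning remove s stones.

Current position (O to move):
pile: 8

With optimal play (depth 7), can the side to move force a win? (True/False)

p1 O@[8]: -2[6]+1* -3[5]-1 -4[4]-1
p2 X@[6]: -2[4]-1* -3[3]-1 -4[2]-1
p3 O@[4]: -2[2]-1 -3[1]+1* -4[0]+1
p4 X@[1] terminal -1; root [8] d7

O winning at [8]: True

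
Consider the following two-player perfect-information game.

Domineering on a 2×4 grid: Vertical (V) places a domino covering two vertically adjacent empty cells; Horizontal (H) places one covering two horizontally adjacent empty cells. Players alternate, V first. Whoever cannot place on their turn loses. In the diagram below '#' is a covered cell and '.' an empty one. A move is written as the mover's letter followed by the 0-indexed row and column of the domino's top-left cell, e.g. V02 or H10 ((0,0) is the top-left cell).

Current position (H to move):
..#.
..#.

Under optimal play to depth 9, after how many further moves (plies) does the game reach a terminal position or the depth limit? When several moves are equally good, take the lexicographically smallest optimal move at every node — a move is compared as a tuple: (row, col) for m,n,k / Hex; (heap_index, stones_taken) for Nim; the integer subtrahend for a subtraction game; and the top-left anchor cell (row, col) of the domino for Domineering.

PV length from [..#./..#.]: 3 plies

ply 1, H at ..#./..#. | H00=+1→###./..#.*; H10=+1→..#./###.
ply 2, V at ###./..#. | V03=-1→####/..##*
ply 3, H at ####/..## | H10=+1→####/####*
ply 4: ####/#### is terminal -1 (V); from ..#./..#. depth 9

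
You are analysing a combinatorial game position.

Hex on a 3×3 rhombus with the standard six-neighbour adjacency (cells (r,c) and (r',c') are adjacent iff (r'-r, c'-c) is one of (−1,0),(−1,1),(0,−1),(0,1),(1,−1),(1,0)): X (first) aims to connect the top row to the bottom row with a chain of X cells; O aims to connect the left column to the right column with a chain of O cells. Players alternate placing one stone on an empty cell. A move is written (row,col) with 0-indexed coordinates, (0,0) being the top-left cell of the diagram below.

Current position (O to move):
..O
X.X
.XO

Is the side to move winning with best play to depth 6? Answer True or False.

O winning at [..O/X.X/.XO]: False

ply 1, O at ..O/X.X/.XO | (0,0)=-1→O.O/X.X/.XO*; (0,1)=-1→.OO/X.X/.XO; (1,1)=-1→..O/XOX/.XO; (2,0)=-1→..O/X.X/OXO
ply 2, X at O.O/X.X/.XO | (0,1)=+1→OXO/X.X/.XO*; (1,1)=-1→O.O/XXX/.XO; (2,0)=-1→O.O/X.X/XXO
ply 3, O at OXO/X.X/.XO | (1,1)=-1→OXO/XOX/.XO*; (2,0)=-1→OXO/X.X/OXO
ply 4, X at OXO/XOX/.XO | (2,0)=+1→OXO/XOX/XXO*
ply 5: OXO/XOX/XXO is terminal -1 (O); from ..O/X.X/.XO depth 6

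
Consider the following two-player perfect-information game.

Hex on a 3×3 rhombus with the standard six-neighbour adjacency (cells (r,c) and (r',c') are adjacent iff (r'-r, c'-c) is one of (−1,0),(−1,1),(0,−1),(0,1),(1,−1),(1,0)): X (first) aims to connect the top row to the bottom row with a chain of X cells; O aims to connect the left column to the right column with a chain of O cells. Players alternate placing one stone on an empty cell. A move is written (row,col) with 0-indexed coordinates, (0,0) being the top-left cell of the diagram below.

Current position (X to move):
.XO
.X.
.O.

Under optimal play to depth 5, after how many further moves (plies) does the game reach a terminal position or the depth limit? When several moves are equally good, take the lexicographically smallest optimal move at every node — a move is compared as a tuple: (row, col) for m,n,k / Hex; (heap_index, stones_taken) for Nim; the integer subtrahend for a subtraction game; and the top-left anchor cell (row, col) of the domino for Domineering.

PV length from [.XO/.X./.O.]: 5 plies

p1 X@[.XO/.X./.O.]: (0,0)[XXO/.X./.O.]-1 (1,0)[.XO/XX./.O.]-1 (1,2)[.XO/.XX/.O.]+1* (2,0)[.XO/.X./XO.]+1 (2,2)[.XO/.X./.OX]+1
p2 O@[.XO/.XX/.O.]: (0,0)[OXO/.XX/.O.]-1* (1,0)[.XO/OXX/.O.]-1 (2,0)[.XO/.XX/OO.]-1 (2,2)[.XO/.XX/.OO]-1
p3 X@[OXO/.XX/.O.]: (1,0)[OXO/XXX/.O.]+1* (2,0)[OXO/.XX/XO.]+1 (2,2)[OXO/.XX/.OX]+1
p4 O@[OXO/XXX/.O.]: (2,0)[OXO/XXX/OO.]-1* (2,2)[OXO/XXX/.OO]-1
p5 X@[OXO/XXX/OO.]: (2,2)[OXO/XXX/OOX]+1*
p6 O@[OXO/XXX/OOX] terminal -1; root [.XO/.X./.O.] d5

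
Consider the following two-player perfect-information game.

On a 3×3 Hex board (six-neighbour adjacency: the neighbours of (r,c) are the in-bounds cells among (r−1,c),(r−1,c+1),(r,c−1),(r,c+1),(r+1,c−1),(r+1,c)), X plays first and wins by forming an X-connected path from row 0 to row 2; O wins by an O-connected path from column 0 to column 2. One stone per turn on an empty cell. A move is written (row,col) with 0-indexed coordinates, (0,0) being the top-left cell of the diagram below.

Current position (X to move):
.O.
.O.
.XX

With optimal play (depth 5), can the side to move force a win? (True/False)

X winning at [.O./.O./.XX]: False

[.O./.O./.XX] X move#1: (0,0):-1/XO./.O./.XX*, (0,2):-1/.OX/.O./.XX, (1,0):-1/.O./XO./.XX, (1,2):-1/.O./.OX/.XX, (2,0):-1/.O./.O./XXX
[XO./.O./.XX] O move#2: (0,2):+1/XOO/.O./.XX*, (1,0):+1/XO./OO./.XX, (1,2):+1/XO./.OO/.XX, (2,0):+1/XO./.O./OXX
[XOO/.O./.XX] X move#3: (1,0):-1/XOO/XO./.XX*, (1,2):-1/XOO/.OX/.XX, (2,0):-1/XOO/.O./XXX
[XOO/XO./.XX] O move#4: (1,2):-1/XOO/XOO/.XX, (2,0):+1/XOO/XO./OXX*
[XOO/XO./OXX] end (terminal -1, X#5); searched .O./.O./.XX to 5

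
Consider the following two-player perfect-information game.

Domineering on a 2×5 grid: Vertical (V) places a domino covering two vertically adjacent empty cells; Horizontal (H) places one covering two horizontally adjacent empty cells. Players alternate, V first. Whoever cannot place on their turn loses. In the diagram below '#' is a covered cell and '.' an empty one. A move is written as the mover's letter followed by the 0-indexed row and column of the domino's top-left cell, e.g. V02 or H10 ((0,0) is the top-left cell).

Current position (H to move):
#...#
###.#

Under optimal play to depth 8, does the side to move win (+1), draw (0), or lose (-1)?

[#...#/###.#] H move#1: H01:-1/###.#/###.#, H02:+1/#.###/###.#*
[#.###/###.#] end (terminal -1, V#2); searched #...#/###.# to 8

value(#...#/###.#, H) = +1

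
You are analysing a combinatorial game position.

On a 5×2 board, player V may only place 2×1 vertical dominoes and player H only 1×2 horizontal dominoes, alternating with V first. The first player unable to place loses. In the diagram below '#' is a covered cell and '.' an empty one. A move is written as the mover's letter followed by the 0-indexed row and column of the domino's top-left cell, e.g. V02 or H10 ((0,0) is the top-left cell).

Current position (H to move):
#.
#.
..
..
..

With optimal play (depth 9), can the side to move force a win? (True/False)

H winning at [#./#./../../..]: True

p1 H@[#./#./../../..]: H20[#./#./##/../..]-1 H30[#./#./../##/..]+1* H40[#./#./../../##]-1
p2 V@[#./#./../##/..]: V01[##/##/../##/..]-1* V11[#./##/.#/##/..]-1
p3 H@[##/##/../##/..]: H20[##/##/##/##/..]+1* H40[##/##/../##/##]+1
p4 V@[##/##/##/##/..] terminal -1; root [#./#./../../..] d9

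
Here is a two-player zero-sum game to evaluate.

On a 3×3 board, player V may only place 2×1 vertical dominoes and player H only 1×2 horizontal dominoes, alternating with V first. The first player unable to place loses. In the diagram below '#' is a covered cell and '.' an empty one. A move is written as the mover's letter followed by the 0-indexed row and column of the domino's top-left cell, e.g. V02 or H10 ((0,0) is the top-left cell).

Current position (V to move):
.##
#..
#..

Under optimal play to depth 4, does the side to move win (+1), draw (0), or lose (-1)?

p1 V@[.##/#../#..]: V11[.##/##./##.]+1* V12[.##/#.#/#.#]+1
p2 H@[.##/##./##.] terminal -1; root [.##/#../#..] d4

value(.##/#../#.., V) = +1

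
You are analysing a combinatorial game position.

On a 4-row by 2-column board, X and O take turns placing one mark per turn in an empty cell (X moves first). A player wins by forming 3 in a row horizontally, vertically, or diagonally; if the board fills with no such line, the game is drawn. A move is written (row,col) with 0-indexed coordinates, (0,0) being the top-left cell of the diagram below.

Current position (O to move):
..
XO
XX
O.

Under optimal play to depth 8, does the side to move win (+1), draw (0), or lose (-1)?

p1 O@[../XO/XX/O.]: (0,0)[O./XO/XX/O.]+0* (0,1)[.O/XO/XX/O.]-1 (3,1)[../XO/XX/OO]-1
p2 X@[O./XO/XX/O.]: (0,1)[OX/XO/XX/O.]+0* (3,1)[O./XO/XX/OX]+0
p3 O@[OX/XO/XX/O.]: (3,1)[OX/XO/XX/OO]+0*
p4 X@[OX/XO/XX/OO] terminal +0; root [../XO/XX/O.] d8

value(../XO/XX/O., O) = 0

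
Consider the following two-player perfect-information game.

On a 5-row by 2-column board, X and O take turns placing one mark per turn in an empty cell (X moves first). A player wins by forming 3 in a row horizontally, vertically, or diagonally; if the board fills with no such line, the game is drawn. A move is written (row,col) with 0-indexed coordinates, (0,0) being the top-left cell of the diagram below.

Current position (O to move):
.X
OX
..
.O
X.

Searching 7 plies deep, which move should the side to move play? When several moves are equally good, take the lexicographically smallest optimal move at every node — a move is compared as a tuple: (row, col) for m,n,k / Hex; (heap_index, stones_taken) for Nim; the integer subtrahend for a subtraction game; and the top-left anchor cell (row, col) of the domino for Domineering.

ply 1, O at .X/OX/../.O/X. | (0,0)=-1→OX/OX/../.O/X.; (2,0)=-1→.X/OX/O./.O/X.; (2,1)=+1→.X/OX/.O/.O/X.*; (3,0)=-1→.X/OX/../OO/X.; (4,1)=-1→.X/OX/../.O/XO
ply 2, X at .X/OX/.O/.O/X. | (0,0)=-1→XX/OX/.O/.O/X.*; (2,0)=-1→.X/OX/XO/.O/X.; (3,0)=-1→.X/OX/.O/XO/X.; (4,1)=-1→.X/OX/.O/.O/XX
ply 3, O at XX/OX/.O/.O/X. | (2,0)=+1→XX/OX/OO/.O/X.*; (3,0)=+1→XX/OX/.O/OO/X.; (4,1)=+1→XX/OX/.O/.O/XO
ply 4, X at XX/OX/OO/.O/X. | (3,0)=-1→XX/OX/OO/XO/X.*; (4,1)=-1→XX/OX/OO/.O/XX
ply 5, O at XX/OX/OO/XO/X. | (4,1)=+1→XX/OX/OO/XO/XO*
ply 6: XX/OX/OO/XO/XO is terminal -1 (X); from .X/OX/../.O/X. depth 7

O's best at [.X/OX/../.O/X.]: (2,1)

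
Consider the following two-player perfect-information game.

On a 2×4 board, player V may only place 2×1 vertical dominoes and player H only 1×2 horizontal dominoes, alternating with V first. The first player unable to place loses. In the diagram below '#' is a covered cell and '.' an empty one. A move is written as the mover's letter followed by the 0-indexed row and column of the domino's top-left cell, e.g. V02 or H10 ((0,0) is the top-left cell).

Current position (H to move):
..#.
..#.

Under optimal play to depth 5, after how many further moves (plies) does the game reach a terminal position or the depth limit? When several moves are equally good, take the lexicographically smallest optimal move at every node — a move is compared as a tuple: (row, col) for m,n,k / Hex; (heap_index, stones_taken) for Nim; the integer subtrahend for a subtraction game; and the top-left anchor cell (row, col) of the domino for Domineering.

[..#./..#.] H move#1: H00:+1/###./..#.*, H10:+1/..#./###.
[###./..#.] V move#2: V03:-1/####/..##*
[####/..##] H move#3: H10:+1/####/####*
[####/####] end (terminal -1, V#4); searched ..#./..#. to 5

PV length from [..#./..#.]: 3 plies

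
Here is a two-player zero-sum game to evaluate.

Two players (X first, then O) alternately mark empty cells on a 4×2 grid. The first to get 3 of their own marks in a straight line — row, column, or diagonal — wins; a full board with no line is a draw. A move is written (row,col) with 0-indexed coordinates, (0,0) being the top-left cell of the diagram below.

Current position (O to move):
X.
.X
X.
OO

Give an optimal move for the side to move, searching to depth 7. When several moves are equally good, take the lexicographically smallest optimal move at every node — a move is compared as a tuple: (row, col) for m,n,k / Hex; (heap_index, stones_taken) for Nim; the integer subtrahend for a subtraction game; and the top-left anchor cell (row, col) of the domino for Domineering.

[X./.X/X./OO] O move#1: (0,1):-1/XO/.X/X./OO, (1,0):+0/X./OX/X./OO*, (2,1):-1/X./.X/XO/OO
[X./OX/X./OO] X move#2: (0,1):+0/XX/OX/X./OO*, (2,1):+0/X./OX/XX/OO
[XX/OX/X./OO] O move#3: (2,1):+0/XX/OX/XO/OO*
[XX/OX/XO/OO] end (terminal +0, X#4); searched X./.X/X./OO to 7

O's best at [X./.X/X./OO]: (1,0)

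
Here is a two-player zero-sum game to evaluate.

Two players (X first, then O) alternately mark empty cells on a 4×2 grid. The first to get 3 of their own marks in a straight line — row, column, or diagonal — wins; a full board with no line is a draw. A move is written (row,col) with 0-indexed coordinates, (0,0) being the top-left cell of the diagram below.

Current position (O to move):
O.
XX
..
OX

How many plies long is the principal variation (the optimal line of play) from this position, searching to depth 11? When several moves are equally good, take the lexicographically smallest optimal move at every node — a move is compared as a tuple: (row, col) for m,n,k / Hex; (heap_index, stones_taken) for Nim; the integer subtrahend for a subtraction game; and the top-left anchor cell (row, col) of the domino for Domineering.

PV length from [O./XX/../OX]: 3 plies

p1 O@[O./XX/../OX]: (0,1)[OO/XX/../OX]-1 (2,0)[O./XX/O./OX]-1 (2,1)[O./XX/.O/OX]+0*
p2 X@[O./XX/.O/OX]: (0,1)[OX/XX/.O/OX]+0* (2,0)[O./XX/XO/OX]+0
p3 O@[OX/XX/.O/OX]: (2,0)[OX/XX/OO/OX]+0*
p4 X@[OX/XX/OO/OX] terminal +0; root [O./XX/../OX] d11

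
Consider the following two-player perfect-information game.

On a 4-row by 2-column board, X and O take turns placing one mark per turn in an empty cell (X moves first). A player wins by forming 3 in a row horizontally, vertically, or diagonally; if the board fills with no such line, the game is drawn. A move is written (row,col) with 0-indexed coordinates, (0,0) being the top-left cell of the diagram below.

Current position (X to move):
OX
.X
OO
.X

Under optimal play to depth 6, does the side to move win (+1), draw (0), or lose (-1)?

[OX/.X/OO/.X] X move#1: (1,0):+0/OX/XX/OO/.X*, (3,0):-1/OX/.X/OO/XX
[OX/XX/OO/.X] O move#2: (3,0):+0/OX/XX/OO/OX*
[OX/XX/OO/OX] end (terminal +0, X#3); searched OX/.X/OO/.X to 6

value(OX/.X/OO/.X, X) = 0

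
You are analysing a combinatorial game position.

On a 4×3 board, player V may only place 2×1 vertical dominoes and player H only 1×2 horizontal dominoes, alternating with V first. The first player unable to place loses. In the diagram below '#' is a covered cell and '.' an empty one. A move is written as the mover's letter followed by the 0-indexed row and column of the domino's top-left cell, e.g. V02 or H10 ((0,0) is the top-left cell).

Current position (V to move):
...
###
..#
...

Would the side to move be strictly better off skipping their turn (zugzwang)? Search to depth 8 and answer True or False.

p1 V@[.../###/..#/...]: V20[.../###/#.#/#..]-1 V21[.../###/.##/.#.]+1*
p2 H@[.../###/.##/.#.]: H00[##./###/.##/.#.]-1* H01[.##/###/.##/.#.]-1
p3 V@[##./###/.##/.#.]: V20[##./###/###/##.]+1*
p4 H@[##./###/###/##.] terminal -1; root [.../###/..#/...] d8
pass branch (H moves first from the same position):
  | p1 H@[.../###/..#/...]: H00[##./###/..#/...]-1 H01[.##/###/..#/...]-1 H20[.../###/###/...]+1* H30[.../###/..#/##.]+1 H31[.../###/..#/.##]+1
  | p2 V@[.../###/###/...] terminal -1; root [.../###/..#/...] d8
V moving scores +1; V passing scores -1

zugzwang(.../###/..#/..., V) = False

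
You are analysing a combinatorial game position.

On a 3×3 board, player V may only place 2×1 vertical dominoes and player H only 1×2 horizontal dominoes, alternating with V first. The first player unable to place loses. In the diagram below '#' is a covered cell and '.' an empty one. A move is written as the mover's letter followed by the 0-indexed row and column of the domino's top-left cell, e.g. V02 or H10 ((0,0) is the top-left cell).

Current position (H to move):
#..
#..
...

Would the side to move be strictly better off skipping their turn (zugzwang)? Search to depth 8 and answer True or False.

zugzwang(#../#../..., H) = False

[#../#../...] H move#1: H01:-1/###/#../..., H11:+1/#../###/...*, H20:-1/#../#../##., H21:-1/#../#../.##
[#../###/...] end (terminal -1, V#2); searched #../#../... to 8
pass branch (V moves first from the same position):
  | [#../#../...] V move#1: V01:+1/##./##./...*, V02:+1/#.#/#.#/..., V11:+1/#../##./.#., V12:+1/#../#.#/..#
  | [##./##./...] H move#2: H20:-1/##./##./##.*, H21:-1/##./##./.##
  | [##./##./##.] V move#3: V02:+1/###/###/##.*, V12:+1/##./###/###
  | [###/###/##.] end (terminal -1, H#4); searched #../#../... to 8
H moving scores +1; H passing scores -1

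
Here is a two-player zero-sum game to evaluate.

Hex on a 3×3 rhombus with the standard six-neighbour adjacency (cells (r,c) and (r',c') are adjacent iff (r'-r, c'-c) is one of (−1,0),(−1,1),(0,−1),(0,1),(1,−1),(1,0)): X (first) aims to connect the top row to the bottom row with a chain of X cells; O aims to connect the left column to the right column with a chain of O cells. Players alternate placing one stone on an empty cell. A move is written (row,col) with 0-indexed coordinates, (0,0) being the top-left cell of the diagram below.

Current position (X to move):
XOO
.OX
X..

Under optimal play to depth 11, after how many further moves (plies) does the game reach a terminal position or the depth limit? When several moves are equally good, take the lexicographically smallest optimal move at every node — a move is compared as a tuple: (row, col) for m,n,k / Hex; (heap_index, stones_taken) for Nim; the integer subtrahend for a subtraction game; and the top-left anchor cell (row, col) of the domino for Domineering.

PV length from [XOO/.OX/X..]: 1 ply

[XOO/.OX/X..] X move#1: (1,0):+1/XOO/XOX/X..*, (2,1):-1/XOO/.OX/XX., (2,2):-1/XOO/.OX/X.X
[XOO/XOX/X..] end (terminal -1, O#2); searched XOO/.OX/X.. to 11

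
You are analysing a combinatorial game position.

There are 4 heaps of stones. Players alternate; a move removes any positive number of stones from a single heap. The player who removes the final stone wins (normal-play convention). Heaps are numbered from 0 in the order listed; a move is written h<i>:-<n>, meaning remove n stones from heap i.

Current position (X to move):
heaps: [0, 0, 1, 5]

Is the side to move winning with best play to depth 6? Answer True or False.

X winning at [(0,0,1,5)]: True

p1 X@[(0,0,1,5)]: h2:-1[(0,0,0,5)]-1 h3:-1[(0,0,1,4)]-1 h3:-2[(0,0,1,3)]-1 h3:-3[(0,0,1,2)]-1 h3:-4[(0,0,1,1)]+1* h3:-5[(0,0,1,0)]-1
p2 O@[(0,0,1,1)]: h2:-1[(0,0,0,1)]-1* h3:-1[(0,0,1,0)]-1
p3 X@[(0,0,0,1)]: h3:-1[(0,0,0,0)]+1*
p4 O@[(0,0,0,0)] terminal -1; root [(0,0,1,5)] d6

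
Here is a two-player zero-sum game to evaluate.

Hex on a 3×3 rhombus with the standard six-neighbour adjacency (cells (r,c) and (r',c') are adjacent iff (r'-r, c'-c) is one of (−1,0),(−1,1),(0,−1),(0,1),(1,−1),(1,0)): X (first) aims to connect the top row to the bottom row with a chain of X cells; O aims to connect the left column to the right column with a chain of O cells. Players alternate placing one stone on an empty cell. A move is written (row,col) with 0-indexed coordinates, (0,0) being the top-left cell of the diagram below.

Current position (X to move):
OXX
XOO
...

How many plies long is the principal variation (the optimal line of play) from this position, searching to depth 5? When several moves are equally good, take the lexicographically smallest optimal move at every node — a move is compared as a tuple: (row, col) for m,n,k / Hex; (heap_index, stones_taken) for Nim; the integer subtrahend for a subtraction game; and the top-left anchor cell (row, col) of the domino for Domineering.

ply 1, X at OXX/XOO/... | (2,0)=+1→OXX/XOO/X..*; (2,1)=-1→OXX/XOO/.X.; (2,2)=-1→OXX/XOO/..X
ply 2: OXX/XOO/X.. is terminal -1 (O); from OXX/XOO/... depth 5

PV length from [OXX/XOO/...]: 1 ply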